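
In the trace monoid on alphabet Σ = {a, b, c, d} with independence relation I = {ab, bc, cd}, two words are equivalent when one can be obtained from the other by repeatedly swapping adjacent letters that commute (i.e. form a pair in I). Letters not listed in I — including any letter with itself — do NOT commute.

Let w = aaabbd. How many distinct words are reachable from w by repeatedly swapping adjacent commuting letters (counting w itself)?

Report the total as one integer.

0(a) covers ∅
1(a) covers 0:a
2(a) covers 1:a
3(b) covers ∅
4(b) covers 3:b
5(d) covers 2:a, 4:b
floor of heap: 0:a, 3:b
completions by unplaced set U, small U first (add the entries for U minus each lowest piece of U):
  |U|=1: {5}:1
  |U|=2: {2,5}:1  {4,5}:1
  |U|=3: {1,2,5}:1  {2,4,5}:2  {3,4,5}:1
  |U|=4: {0,1,2,5}:1  {1,2,4,5}:3  {2,3,4,5}:3
  start at 0(a): 6
  start at 3(b): 4
sum over floor = 10

10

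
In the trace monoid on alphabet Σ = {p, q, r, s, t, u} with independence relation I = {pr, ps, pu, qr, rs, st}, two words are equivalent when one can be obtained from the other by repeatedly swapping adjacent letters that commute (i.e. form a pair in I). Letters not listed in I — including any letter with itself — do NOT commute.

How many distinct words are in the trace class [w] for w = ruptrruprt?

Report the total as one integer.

15

0(r) covers ∅
1(u) covers 0:r
2(p) covers ∅
3(t) covers 1:u, 2:p
4(r) covers 3:t
5(r) covers 4:r
6(u) covers 5:r
7(p) covers 3:t
8(r) covers 6:u
9(t) covers 7:p, 8:r
floor of heap: 0:r, 2:p
completions by unplaced set U, small U first (add the entries for U minus each lowest piece of U):
  |U|=1: {9}:1
  |U|=2: {7,9}:1  {8,9}:1
  |U|=3: {6,8,9}:1  {7,8,9}:2
  |U|=4: {5,6,8,9}:1  {6,7,8,9}:3
  |U|=5: {4,5,6,8,9}:1  {5,6,7,8,9}:4
  |U|=6: {4,5,6,7,8,9}:5
  |U|=7: {3,4,5,6,7,8,9}:5
  |U|=8: {1,3,4,5,6,7,8,9}:5  {2,3,4,5,6,7,8,9}:5
  start at 0(r): 10
  start at 2(p): 5
sum over floor = 15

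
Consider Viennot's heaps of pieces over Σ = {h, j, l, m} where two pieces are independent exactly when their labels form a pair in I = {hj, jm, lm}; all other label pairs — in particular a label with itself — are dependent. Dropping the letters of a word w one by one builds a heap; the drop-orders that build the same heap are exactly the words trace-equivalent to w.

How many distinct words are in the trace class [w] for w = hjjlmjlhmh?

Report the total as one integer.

15

0(h) covers ∅
1(j) covers ∅
2(j) covers 1:j
3(l) covers 0:h, 2:j
4(m) covers 0:h
5(j) covers 3:l
6(l) covers 5:j
7(h) covers 4:m, 6:l
8(m) covers 7:h
9(h) covers 8:m
floor of heap: 0:h, 1:j
completions by unplaced set U, small U first (add the entries for U minus each lowest piece of U):
  |U|=1: {9}:1
  |U|=2: {8,9}:1
  |U|=3: {7,8,9}:1
  |U|=4: {4,7,8,9}:1  {6,7,8,9}:1
  |U|=5: {4,6,7,8,9}:2  {5,6,7,8,9}:1
  |U|=6: {3,5,6,7,8,9}:1  {4,5,6,7,8,9}:3
  |U|=7: {2,3,5,6,7,8,9}:1  {3,4,5,6,7,8,9}:4
  |U|=8: {0,3,4,5,6,7,8,9}:4  {1,2,3,5,6,7,8,9}:1  {2,3,4,5,6,7,8,9}:5
  start at 0(h): 6
  start at 1(j): 9
sum over floor = 15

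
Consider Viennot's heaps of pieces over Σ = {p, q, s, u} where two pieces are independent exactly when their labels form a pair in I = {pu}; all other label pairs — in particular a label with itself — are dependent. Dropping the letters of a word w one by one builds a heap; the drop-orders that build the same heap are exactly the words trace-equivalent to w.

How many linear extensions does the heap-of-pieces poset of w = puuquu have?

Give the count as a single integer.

3

#0=p has no predecessor
#1=u has no predecessor
#2=u depends on [1:u]
#3=q depends on [0:p, 2:u]
#4=u depends on [3:q]
#5=u depends on [4:u]
sources: [0:p, 1:u]
N(rest) = Σ N(rest − s) over sources s of rest; N(one piece) = 1:
  size 1 → [5]=1
  size 2 → [4,5]=1
  size 3 → [3,4,5]=1
  size 4 → [0,3,4,5]=1  [2,3,4,5]=1
  first=0(p) contributes 1
  first=1(u) contributes 2
|[w]| = 3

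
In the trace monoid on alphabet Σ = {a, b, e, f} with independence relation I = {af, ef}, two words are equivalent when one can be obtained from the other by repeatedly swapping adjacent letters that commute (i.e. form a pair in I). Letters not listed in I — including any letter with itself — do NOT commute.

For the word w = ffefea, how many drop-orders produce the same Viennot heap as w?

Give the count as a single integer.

20

drop 0:f onto floor
drop 1:f onto {0:f}
drop 2:e onto floor
drop 3:f onto {1:f}
drop 4:e onto {2:e}
drop 5:a onto {4:e}
ground layer = {0:f, 2:e}
drop-orders for the pieces not yet dropped (sum over which currently-grounded one goes next):
  1 to go: {3} 1  {5} 1
  2 to go: {1,3} 1  {3,5} 2  {4,5} 1
  3 to go: {0,1,3} 1  {1,3,5} 3  {2,4,5} 1  {3,4,5} 3
  4 to go: {0,1,3,5} 4  {1,3,4,5} 6  {2,3,4,5} 4
  if 0:f drops first: 10 orders
  if 2:e drops first: 10 orders
heap linearizations: 20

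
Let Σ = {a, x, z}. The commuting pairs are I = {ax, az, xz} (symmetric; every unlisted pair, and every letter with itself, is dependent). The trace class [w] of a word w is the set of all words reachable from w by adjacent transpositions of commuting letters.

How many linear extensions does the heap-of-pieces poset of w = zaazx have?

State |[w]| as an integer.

30

#0=z has no predecessor
#1=a has no predecessor
#2=a depends on [1:a]
#3=z depends on [0:z]
#4=x has no predecessor
sources: [0:z, 1:a, 4:x]
N(rest) = Σ N(rest − s) over sources s of rest; N(one piece) = 1:
  size 1 → [2]=1  [3]=1  [4]=1
  size 2 → [0,3]=1  [1,2]=1  [2,3]=2  [2,4]=2  [3,4]=2
  size 3 → [0,2,3]=3  [0,3,4]=3  [1,2,3]=3  [1,2,4]=3  [2,3,4]=6
  first=0(z) contributes 12
  first=1(a) contributes 12
  first=4(x) contributes 6
|[w]| = 30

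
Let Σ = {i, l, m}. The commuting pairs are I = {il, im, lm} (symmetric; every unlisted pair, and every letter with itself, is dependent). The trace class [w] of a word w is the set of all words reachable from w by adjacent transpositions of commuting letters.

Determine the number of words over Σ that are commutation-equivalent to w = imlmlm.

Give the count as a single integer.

#0=i has no predecessor
#1=m has no predecessor
#2=l has no predecessor
#3=m depends on [1:m]
#4=l depends on [2:l]
#5=m depends on [3:m]
sources: [0:i, 1:m, 2:l]
N(rest) = Σ N(rest − s) over sources s of rest; N(one piece) = 1:
  size 1 → [0]=1  [4]=1  [5]=1
  size 2 → [0,4]=2  [0,5]=2  [2,4]=1  [3,5]=1  [4,5]=2
  size 3 → [0,2,4]=3  [0,3,5]=3  [0,4,5]=6  [1,3,5]=1  [2,4,5]=3  [3,4,5]=3
  size 4 → [0,1,3,5]=4  [0,2,4,5]=12  [0,3,4,5]=12  [1,3,4,5]=4  [2,3,4,5]=6
  first=0(i) contributes 10
  first=1(m) contributes 30
  first=2(l) contributes 20
|[w]| = 60

60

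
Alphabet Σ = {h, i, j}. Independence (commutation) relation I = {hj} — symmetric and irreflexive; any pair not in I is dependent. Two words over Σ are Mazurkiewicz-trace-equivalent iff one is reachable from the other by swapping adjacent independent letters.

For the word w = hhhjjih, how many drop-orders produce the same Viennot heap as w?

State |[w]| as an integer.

0(h) covers ∅
1(h) covers 0:h
2(h) covers 1:h
3(j) covers ∅
4(j) covers 3:j
5(i) covers 2:h, 4:j
6(h) covers 5:i
floor of heap: 0:h, 3:j
completions by unplaced set U, small U first (add the entries for U minus each lowest piece of U):
  |U|=1: {6}:1
  |U|=2: {5,6}:1
  |U|=3: {2,5,6}:1  {4,5,6}:1
  |U|=4: {1,2,5,6}:1  {2,4,5,6}:2  {3,4,5,6}:1
  |U|=5: {0,1,2,5,6}:1  {1,2,4,5,6}:3  {2,3,4,5,6}:3
  start at 0(h): 6
  start at 3(j): 4
sum over floor = 10

10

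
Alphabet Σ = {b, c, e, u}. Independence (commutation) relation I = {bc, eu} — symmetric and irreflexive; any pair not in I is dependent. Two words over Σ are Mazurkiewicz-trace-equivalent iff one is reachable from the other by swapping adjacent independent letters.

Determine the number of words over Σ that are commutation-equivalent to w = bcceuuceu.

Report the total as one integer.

0(b) covers ∅
1(c) covers ∅
2(c) covers 1:c
3(e) covers 0:b, 2:c
4(u) covers 0:b, 2:c
5(u) covers 4:u
6(c) covers 3:e, 5:u
7(e) covers 6:c
8(u) covers 6:c
floor of heap: 0:b, 1:c
completions by unplaced set U, small U first (add the entries for U minus each lowest piece of U):
  |U|=1: {7}:1  {8}:1
  |U|=2: {7,8}:2
  |U|=3: {6,7,8}:2
  |U|=4: {3,6,7,8}:2  {5,6,7,8}:2
  |U|=5: {3,5,6,7,8}:4  {4,5,6,7,8}:2
  |U|=6: {3,4,5,6,7,8}:6
  |U|=7: {0,3,4,5,6,7,8}:6  {2,3,4,5,6,7,8}:6
  start at 0(b): 6
  start at 1(c): 12
sum over floor = 18

18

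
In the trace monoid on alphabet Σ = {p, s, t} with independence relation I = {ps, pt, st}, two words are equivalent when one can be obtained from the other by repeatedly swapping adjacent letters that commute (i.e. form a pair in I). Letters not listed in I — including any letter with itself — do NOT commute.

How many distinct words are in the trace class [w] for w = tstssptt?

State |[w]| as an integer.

piece 0:t — minimal
piece 1:s — minimal
piece 2:t rests on {0:t}
piece 3:s rests on {1:s}
piece 4:s rests on {3:s}
piece 5:p — minimal
piece 6:t rests on {2:t}
piece 7:t rests on {6:t}
minimal pieces: {0:t, 1:s, 5:p}
ways to finish when only these pieces remain (= sum over removing one remaining piece with nothing left below it):
  1 left: {4}→1  {5}→1  {7}→1
  2 left: {3,4}→1  {4,5}→2  {4,7}→2  {5,7}→2  {6,7}→1
  3 left: {1,3,4}→1  {2,6,7}→1  {3,4,5}→3  {3,4,7}→3  {4,5,7}→6  {4,6,7}→3  {5,6,7}→3
  4 left: {0,2,6,7}→1  {1,3,4,5}→4  {1,3,4,7}→4  {2,4,6,7}→4  {2,5,6,7}→4  {3,4,5,7}→12  {3,4,6,7}→6  {4,5,6,7}→12
  5 left: {0,2,4,6,7}→5  {0,2,5,6,7}→5  {1,3,4,5,7}→20  {1,3,4,6,7}→10  {2,3,4,6,7}→10  {2,4,5,6,7}→20  {3,4,5,6,7}→30
  6 left: {0,2,3,4,6,7}→15  {0,2,4,5,6,7}→30  {1,2,3,4,6,7}→20  {1,3,4,5,6,7}→60  {2,3,4,5,6,7}→60
  placing 0:t first → 140 extensions
  placing 1:s first → 105 extensions
  placing 5:p first → 35 extensions
total linear extensions = 280

280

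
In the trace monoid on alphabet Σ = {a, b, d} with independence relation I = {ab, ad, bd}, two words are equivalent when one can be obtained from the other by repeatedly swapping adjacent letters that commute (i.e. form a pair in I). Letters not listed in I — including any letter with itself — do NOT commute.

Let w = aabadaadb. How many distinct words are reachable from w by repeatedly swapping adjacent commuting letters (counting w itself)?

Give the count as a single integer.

0(a) covers ∅
1(a) covers 0:a
2(b) covers ∅
3(a) covers 1:a
4(d) covers ∅
5(a) covers 3:a
6(a) covers 5:a
7(d) covers 4:d
8(b) covers 2:b
floor of heap: 0:a, 2:b, 4:d
completions by unplaced set U, small U first (add the entries for U minus each lowest piece of U):
  |U|=1: {6}:1  {7}:1  {8}:1
  |U|=2: {2,8}:1  {4,7}:1  {5,6}:1  {6,7}:2  {6,8}:2  {7,8}:2
  |U|=3: {2,6,8}:3  {2,7,8}:3  {3,5,6}:1  {4,6,7}:3  {4,7,8}:3  {5,6,7}:3  {5,6,8}:3  {6,7,8}:6
  |U|=4: {1,3,5,6}:1  {2,4,7,8}:6  {2,5,6,8}:6  {2,6,7,8}:12  {3,5,6,7}:4  {3,5,6,8}:4  {4,5,6,7}:6  {4,6,7,8}:12  {5,6,7,8}:12
  |U|=5: {0,1,3,5,6}:1  {1,3,5,6,7}:5  {1,3,5,6,8}:5  {2,3,5,6,8}:10  {2,4,6,7,8}:30  {2,5,6,7,8}:30  {3,4,5,6,7}:10  {3,5,6,7,8}:20  {4,5,6,7,8}:30
  |U|=6: {0,1,3,5,6,7}:6  {0,1,3,5,6,8}:6  {1,2,3,5,6,8}:15  {1,3,4,5,6,7}:15  {1,3,5,6,7,8}:30  {2,3,5,6,7,8}:60  {2,4,5,6,7,8}:90  {3,4,5,6,7,8}:60
  |U|=7: {0,1,2,3,5,6,8}:21  {0,1,3,4,5,6,7}:21  {0,1,3,5,6,7,8}:42  {1,2,3,5,6,7,8}:105  {1,3,4,5,6,7,8}:105  {2,3,4,5,6,7,8}:210
  start at 0(a): 420
  start at 2(b): 168
  start at 4(d): 168
sum over floor = 756

756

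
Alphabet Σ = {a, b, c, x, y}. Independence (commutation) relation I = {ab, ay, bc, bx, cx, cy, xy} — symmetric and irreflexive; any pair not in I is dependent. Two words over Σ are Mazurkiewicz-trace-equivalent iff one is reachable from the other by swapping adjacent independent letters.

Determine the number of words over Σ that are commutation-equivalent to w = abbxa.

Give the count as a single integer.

10

drop 0:a onto floor
drop 1:b onto floor
drop 2:b onto {1:b}
drop 3:x onto {0:a}
drop 4:a onto {3:x}
ground layer = {0:a, 1:b}
drop-orders for the pieces not yet dropped (sum over which currently-grounded one goes next):
  1 to go: {2} 1  {4} 1
  2 to go: {1,2} 1  {2,4} 2  {3,4} 1
  3 to go: {0,3,4} 1  {1,2,4} 3  {2,3,4} 3
  if 0:a drops first: 6 orders
  if 1:b drops first: 4 orders
heap linearizations: 10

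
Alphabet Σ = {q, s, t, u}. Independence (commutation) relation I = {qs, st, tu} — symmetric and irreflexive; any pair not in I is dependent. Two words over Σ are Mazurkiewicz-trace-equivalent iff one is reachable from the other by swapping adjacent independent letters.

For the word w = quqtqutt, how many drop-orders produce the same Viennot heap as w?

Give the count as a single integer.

3

0(q) covers ∅
1(u) covers 0:q
2(q) covers 1:u
3(t) covers 2:q
4(q) covers 3:t
5(u) covers 4:q
6(t) covers 4:q
7(t) covers 6:t
floor of heap: 0:q
completions by unplaced set U, small U first (add the entries for U minus each lowest piece of U):
  |U|=1: {5}:1  {7}:1
  |U|=2: {5,7}:2  {6,7}:1
  |U|=3: {5,6,7}:3
  |U|=4: {4,5,6,7}:3
  |U|=5: {3,4,5,6,7}:3
  |U|=6: {2,3,4,5,6,7}:3
  start at 0(q): 3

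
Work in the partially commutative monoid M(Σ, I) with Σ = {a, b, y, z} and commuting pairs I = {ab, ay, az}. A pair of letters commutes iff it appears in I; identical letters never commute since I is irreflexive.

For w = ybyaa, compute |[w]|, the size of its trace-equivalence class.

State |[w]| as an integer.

piece 0:y — minimal
piece 1:b rests on {0:y}
piece 2:y rests on {1:b}
piece 3:a — minimal
piece 4:a rests on {3:a}
minimal pieces: {0:y, 3:a}
ways to finish when only these pieces remain (= sum over removing one remaining piece with nothing left below it):
  1 left: {2}→1  {4}→1
  2 left: {1,2}→1  {2,4}→2  {3,4}→1
  3 left: {0,1,2}→1  {1,2,4}→3  {2,3,4}→3
  placing 0:y first → 6 extensions
  placing 3:a first → 4 extensions
total linear extensions = 10

10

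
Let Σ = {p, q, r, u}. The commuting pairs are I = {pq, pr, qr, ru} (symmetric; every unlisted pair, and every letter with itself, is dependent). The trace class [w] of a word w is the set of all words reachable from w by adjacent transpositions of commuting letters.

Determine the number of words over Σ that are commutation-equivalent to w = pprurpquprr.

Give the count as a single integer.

0(p) covers ∅
1(p) covers 0:p
2(r) covers ∅
3(u) covers 1:p
4(r) covers 2:r
5(p) covers 3:u
6(q) covers 3:u
7(u) covers 5:p, 6:q
8(p) covers 7:u
9(r) covers 4:r
10(r) covers 9:r
floor of heap: 0:p, 2:r
completions by unplaced set U, small U first (add the entries for U minus each lowest piece of U):
  |U|=1: {8}:1  {10}:1
  |U|=2: {7,8}:1  {8,10}:2  {9,10}:1
  |U|=3: {4,9,10}:1  {5,7,8}:1  {6,7,8}:1  {7,8,10}:3  {8,9,10}:3
  |U|=4: {2,4,9,10}:1  {4,8,9,10}:4  {5,6,7,8}:2  {5,7,8,10}:4  {6,7,8,10}:4  {7,8,9,10}:6
  |U|=5: {2,4,8,9,10}:5  {3,5,6,7,8}:2  {4,7,8,9,10}:10  {5,6,7,8,10}:10  {5,7,8,9,10}:10  {6,7,8,9,10}:10
  |U|=6: {1,3,5,6,7,8}:2  {2,4,7,8,9,10}:15  {3,5,6,7,8,10}:12  {4,5,7,8,9,10}:20  {4,6,7,8,9,10}:20  {5,6,7,8,9,10}:30
  |U|=7: {0,1,3,5,6,7,8}:2  {1,3,5,6,7,8,10}:14  {2,4,5,7,8,9,10}:35  {2,4,6,7,8,9,10}:35  {3,5,6,7,8,9,10}:42  {4,5,6,7,8,9,10}:70
  |U|=8: {0,1,3,5,6,7,8,10}:16  {1,3,5,6,7,8,9,10}:56  {2,4,5,6,7,8,9,10}:140  {3,4,5,6,7,8,9,10}:112
  |U|=9: {0,1,3,5,6,7,8,9,10}:72  {1,3,4,5,6,7,8,9,10}:168  {2,3,4,5,6,7,8,9,10}:252
  start at 0(p): 420
  start at 2(r): 240
sum over floor = 660

660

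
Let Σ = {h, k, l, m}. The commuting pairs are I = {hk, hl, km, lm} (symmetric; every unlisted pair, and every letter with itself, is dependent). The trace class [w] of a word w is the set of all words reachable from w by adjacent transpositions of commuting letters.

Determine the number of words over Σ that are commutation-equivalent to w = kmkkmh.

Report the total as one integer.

#0=k has no predecessor
#1=m has no predecessor
#2=k depends on [0:k]
#3=k depends on [2:k]
#4=m depends on [1:m]
#5=h depends on [4:m]
sources: [0:k, 1:m]
N(rest) = Σ N(rest − s) over sources s of rest; N(one piece) = 1:
  size 1 → [3]=1  [5]=1
  size 2 → [2,3]=1  [3,5]=2  [4,5]=1
  size 3 → [0,2,3]=1  [1,4,5]=1  [2,3,5]=3  [3,4,5]=3
  size 4 → [0,2,3,5]=4  [1,3,4,5]=4  [2,3,4,5]=6
  first=0(k) contributes 10
  first=1(m) contributes 10
|[w]| = 20

20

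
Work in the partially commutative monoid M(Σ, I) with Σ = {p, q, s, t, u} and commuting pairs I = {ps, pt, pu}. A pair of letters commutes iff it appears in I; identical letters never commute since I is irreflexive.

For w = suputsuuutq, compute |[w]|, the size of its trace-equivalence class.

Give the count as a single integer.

10

#0=s has no predecessor
#1=u depends on [0:s]
#2=p has no predecessor
#3=u depends on [1:u]
#4=t depends on [3:u]
#5=s depends on [4:t]
#6=u depends on [5:s]
#7=u depends on [6:u]
#8=u depends on [7:u]
#9=t depends on [8:u]
#10=q depends on [2:p, 9:t]
sources: [0:s, 2:p]
N(rest) = Σ N(rest − s) over sources s of rest; N(one piece) = 1:
  size 1 → [10]=1
  size 2 → [2,10]=1  [9,10]=1
  size 3 → [2,9,10]=2  [8,9,10]=1
  size 4 → [2,8,9,10]=3  [7,8,9,10]=1
  size 5 → [2,7,8,9,10]=4  [6,7,8,9,10]=1
  size 6 → [2,6,7,8,9,10]=5  [5,6,7,8,9,10]=1
  size 7 → [2,5,6,7,8,9,10]=6  [4,5,6,7,8,9,10]=1
  size 8 → [2,4,5,6,7,8,9,10]=7  [3,4,5,6,7,8,9,10]=1
  size 9 → [1,3,4,5,6,7,8,9,10]=1  [2,3,4,5,6,7,8,9,10]=8
  first=0(s) contributes 9
  first=2(p) contributes 1
|[w]| = 10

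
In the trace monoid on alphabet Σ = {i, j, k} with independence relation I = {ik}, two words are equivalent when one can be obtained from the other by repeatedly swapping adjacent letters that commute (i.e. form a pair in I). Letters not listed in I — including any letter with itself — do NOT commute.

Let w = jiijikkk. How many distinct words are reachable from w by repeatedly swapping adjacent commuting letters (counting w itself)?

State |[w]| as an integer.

0(j) covers ∅
1(i) covers 0:j
2(i) covers 1:i
3(j) covers 2:i
4(i) covers 3:j
5(k) covers 3:j
6(k) covers 5:k
7(k) covers 6:k
floor of heap: 0:j
completions by unplaced set U, small U first (add the entries for U minus each lowest piece of U):
  |U|=1: {4}:1  {7}:1
  |U|=2: {4,7}:2  {6,7}:1
  |U|=3: {4,6,7}:3  {5,6,7}:1
  |U|=4: {4,5,6,7}:4
  |U|=5: {3,4,5,6,7}:4
  |U|=6: {2,3,4,5,6,7}:4
  start at 0(j): 4

4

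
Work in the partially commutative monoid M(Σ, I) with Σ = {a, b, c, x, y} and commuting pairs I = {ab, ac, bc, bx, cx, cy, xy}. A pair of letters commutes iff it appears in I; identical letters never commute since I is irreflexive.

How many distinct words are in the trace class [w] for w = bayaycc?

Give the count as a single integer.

0(b) covers ∅
1(a) covers ∅
2(y) covers 0:b, 1:a
3(a) covers 2:y
4(y) covers 3:a
5(c) covers ∅
6(c) covers 5:c
floor of heap: 0:b, 1:a, 5:c
completions by unplaced set U, small U first (add the entries for U minus each lowest piece of U):
  |U|=1: {4}:1  {6}:1
  |U|=2: {3,4}:1  {4,6}:2  {5,6}:1
  |U|=3: {2,3,4}:1  {3,4,6}:3  {4,5,6}:3
  |U|=4: {0,2,3,4}:1  {1,2,3,4}:1  {2,3,4,6}:4  {3,4,5,6}:6
  |U|=5: {0,1,2,3,4}:2  {0,2,3,4,6}:5  {1,2,3,4,6}:5  {2,3,4,5,6}:10
  start at 0(b): 15
  start at 1(a): 15
  start at 5(c): 12
sum over floor = 42

42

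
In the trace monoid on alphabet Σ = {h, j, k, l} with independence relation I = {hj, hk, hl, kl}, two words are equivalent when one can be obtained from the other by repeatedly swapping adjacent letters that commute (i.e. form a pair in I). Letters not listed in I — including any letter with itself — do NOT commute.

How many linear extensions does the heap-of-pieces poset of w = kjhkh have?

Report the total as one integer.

10

#0=k has no predecessor
#1=j depends on [0:k]
#2=h has no predecessor
#3=k depends on [1:j]
#4=h depends on [2:h]
sources: [0:k, 2:h]
N(rest) = Σ N(rest − s) over sources s of rest; N(one piece) = 1:
  size 1 → [3]=1  [4]=1
  size 2 → [1,3]=1  [2,4]=1  [3,4]=2
  size 3 → [0,1,3]=1  [1,3,4]=3  [2,3,4]=3
  first=0(k) contributes 6
  first=2(h) contributes 4
|[w]| = 10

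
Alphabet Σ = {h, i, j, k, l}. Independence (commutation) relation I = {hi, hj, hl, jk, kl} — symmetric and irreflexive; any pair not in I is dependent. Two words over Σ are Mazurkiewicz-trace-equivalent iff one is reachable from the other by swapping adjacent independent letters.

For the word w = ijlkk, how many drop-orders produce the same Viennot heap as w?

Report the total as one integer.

0(i) covers ∅
1(j) covers 0:i
2(l) covers 1:j
3(k) covers 0:i
4(k) covers 3:k
floor of heap: 0:i
completions by unplaced set U, small U first (add the entries for U minus each lowest piece of U):
  |U|=1: {2}:1  {4}:1
  |U|=2: {1,2}:1  {2,4}:2  {3,4}:1
  |U|=3: {1,2,4}:3  {2,3,4}:3
  start at 0(i): 6

6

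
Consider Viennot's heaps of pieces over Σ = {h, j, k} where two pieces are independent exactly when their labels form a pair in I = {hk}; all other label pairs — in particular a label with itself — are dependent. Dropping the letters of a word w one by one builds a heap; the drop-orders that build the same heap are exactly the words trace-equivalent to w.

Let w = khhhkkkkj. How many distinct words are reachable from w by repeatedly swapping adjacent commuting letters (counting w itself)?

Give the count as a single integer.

piece 0:k — minimal
piece 1:h — minimal
piece 2:h rests on {1:h}
piece 3:h rests on {2:h}
piece 4:k rests on {0:k}
piece 5:k rests on {4:k}
piece 6:k rests on {5:k}
piece 7:k rests on {6:k}
piece 8:j rests on {3:h, 7:k}
minimal pieces: {0:k, 1:h}
ways to finish when only these pieces remain (= sum over removing one remaining piece with nothing left below it):
  1 left: {8}→1
  2 left: {3,8}→1  {7,8}→1
  3 left: {2,3,8}→1  {3,7,8}→2  {6,7,8}→1
  4 left: {1,2,3,8}→1  {2,3,7,8}→3  {3,6,7,8}→3  {5,6,7,8}→1
  5 left: {1,2,3,7,8}→4  {2,3,6,7,8}→6  {3,5,6,7,8}→4  {4,5,6,7,8}→1
  6 left: {0,4,5,6,7,8}→1  {1,2,3,6,7,8}→10  {2,3,5,6,7,8}→10  {3,4,5,6,7,8}→5
  7 left: {0,3,4,5,6,7,8}→6  {1,2,3,5,6,7,8}→20  {2,3,4,5,6,7,8}→15
  placing 0:k first → 35 extensions
  placing 1:h first → 21 extensions
total linear extensions = 56

56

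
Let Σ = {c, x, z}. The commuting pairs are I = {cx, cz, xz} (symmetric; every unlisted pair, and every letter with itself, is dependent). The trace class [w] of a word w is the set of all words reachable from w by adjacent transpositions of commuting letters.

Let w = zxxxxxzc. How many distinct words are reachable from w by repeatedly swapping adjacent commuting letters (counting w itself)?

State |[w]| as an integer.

168

drop 0:z onto floor
drop 1:x onto floor
drop 2:x onto {1:x}
drop 3:x onto {2:x}
drop 4:x onto {3:x}
drop 5:x onto {4:x}
drop 6:z onto {0:z}
drop 7:c onto floor
ground layer = {0:z, 1:x, 7:c}
drop-orders for the pieces not yet dropped (sum over which currently-grounded one goes next):
  1 to go: {5} 1  {6} 1  {7} 1
  2 to go: {0,6} 1  {4,5} 1  {5,6} 2  {5,7} 2  {6,7} 2
  3 to go: {0,5,6} 3  {0,6,7} 3  {3,4,5} 1  {4,5,6} 3  {4,5,7} 3  {5,6,7} 6
  4 to go: {0,4,5,6} 6  {0,5,6,7} 12  {2,3,4,5} 1  {3,4,5,6} 4  {3,4,5,7} 4  {4,5,6,7} 12
  5 to go: {0,3,4,5,6} 10  {0,4,5,6,7} 30  {1,2,3,4,5} 1  {2,3,4,5,6} 5  {2,3,4,5,7} 5  {3,4,5,6,7} 20
  6 to go: {0,2,3,4,5,6} 15  {0,3,4,5,6,7} 60  {1,2,3,4,5,6} 6  {1,2,3,4,5,7} 6  {2,3,4,5,6,7} 30
  if 0:z drops first: 42 orders
  if 1:x drops first: 105 orders
  if 7:c drops first: 21 orders
heap linearizations: 168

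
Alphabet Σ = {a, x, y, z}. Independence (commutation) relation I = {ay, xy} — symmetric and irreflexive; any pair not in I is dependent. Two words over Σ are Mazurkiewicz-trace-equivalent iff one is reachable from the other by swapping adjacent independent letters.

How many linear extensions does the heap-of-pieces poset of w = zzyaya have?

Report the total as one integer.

6

drop 0:z onto floor
drop 1:z onto {0:z}
drop 2:y onto {1:z}
drop 3:a onto {1:z}
drop 4:y onto {2:y}
drop 5:a onto {3:a}
ground layer = {0:z}
drop-orders for the pieces not yet dropped (sum over which currently-grounded one goes next):
  1 to go: {4} 1  {5} 1
  2 to go: {2,4} 1  {3,5} 1  {4,5} 2
  3 to go: {2,4,5} 3  {3,4,5} 3
  4 to go: {2,3,4,5} 6
  if 0:z drops first: 6 orders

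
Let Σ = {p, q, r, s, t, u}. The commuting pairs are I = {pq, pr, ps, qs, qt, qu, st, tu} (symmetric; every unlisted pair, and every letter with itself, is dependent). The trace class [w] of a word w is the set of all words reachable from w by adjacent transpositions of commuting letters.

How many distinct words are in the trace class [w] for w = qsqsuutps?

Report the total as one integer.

0(q) covers ∅
1(s) covers ∅
2(q) covers 0:q
3(s) covers 1:s
4(u) covers 3:s
5(u) covers 4:u
6(t) covers ∅
7(p) covers 5:u, 6:t
8(s) covers 5:u
floor of heap: 0:q, 1:s, 6:t
completions by unplaced set U, small U first (add the entries for U minus each lowest piece of U):
  |U|=1: {2}:1  {7}:1  {8}:1
  |U|=2: {0,2}:1  {2,7}:2  {2,8}:2  {6,7}:1  {7,8}:2
  |U|=3: {0,2,7}:3  {0,2,8}:3  {2,6,7}:3  {2,7,8}:6  {5,7,8}:2  {6,7,8}:3
  |U|=4: {0,2,6,7}:6  {0,2,7,8}:12  {2,5,7,8}:8  {2,6,7,8}:12  {4,5,7,8}:2  {5,6,7,8}:5
  |U|=5: {0,2,5,7,8}:20  {0,2,6,7,8}:30  {2,4,5,7,8}:10  {2,5,6,7,8}:25  {3,4,5,7,8}:2  {4,5,6,7,8}:7
  |U|=6: {0,2,4,5,7,8}:30  {0,2,5,6,7,8}:75  {1,3,4,5,7,8}:2  {2,3,4,5,7,8}:12  {2,4,5,6,7,8}:42  {3,4,5,6,7,8}:9
  |U|=7: {0,2,3,4,5,7,8}:42  {0,2,4,5,6,7,8}:147  {1,2,3,4,5,7,8}:14  {1,3,4,5,6,7,8}:11  {2,3,4,5,6,7,8}:63
  start at 0(q): 88
  start at 1(s): 252
  start at 6(t): 56
sum over floor = 396

396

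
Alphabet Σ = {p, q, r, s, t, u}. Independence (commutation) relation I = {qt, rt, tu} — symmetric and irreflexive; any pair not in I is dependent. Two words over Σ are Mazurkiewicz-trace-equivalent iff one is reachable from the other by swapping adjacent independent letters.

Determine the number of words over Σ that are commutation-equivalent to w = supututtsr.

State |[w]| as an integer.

10

piece 0:s — minimal
piece 1:u rests on {0:s}
piece 2:p rests on {1:u}
piece 3:u rests on {2:p}
piece 4:t rests on {2:p}
piece 5:u rests on {3:u}
piece 6:t rests on {4:t}
piece 7:t rests on {6:t}
piece 8:s rests on {5:u, 7:t}
piece 9:r rests on {8:s}
minimal pieces: {0:s}
ways to finish when only these pieces remain (= sum over removing one remaining piece with nothing left below it):
  1 left: {9}→1
  2 left: {8,9}→1
  3 left: {5,8,9}→1  {7,8,9}→1
  4 left: {3,5,8,9}→1  {5,7,8,9}→2  {6,7,8,9}→1
  5 left: {3,5,7,8,9}→3  {4,6,7,8,9}→1  {5,6,7,8,9}→3
  6 left: {3,5,6,7,8,9}→6  {4,5,6,7,8,9}→4
  7 left: {3,4,5,6,7,8,9}→10
  8 left: {2,3,4,5,6,7,8,9}→10
  placing 0:s first → 10 extensions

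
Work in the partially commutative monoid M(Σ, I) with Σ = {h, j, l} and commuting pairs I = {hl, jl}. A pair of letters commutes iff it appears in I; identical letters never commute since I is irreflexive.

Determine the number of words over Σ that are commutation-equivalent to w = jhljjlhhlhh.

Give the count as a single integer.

165

0(j) covers ∅
1(h) covers 0:j
2(l) covers ∅
3(j) covers 1:h
4(j) covers 3:j
5(l) covers 2:l
6(h) covers 4:j
7(h) covers 6:h
8(l) covers 5:l
9(h) covers 7:h
10(h) covers 9:h
floor of heap: 0:j, 2:l
completions by unplaced set U, small U first (add the entries for U minus each lowest piece of U):
  |U|=1: {8}:1  {10}:1
  |U|=2: {5,8}:1  {8,10}:2  {9,10}:1
  |U|=3: {2,5,8}:1  {5,8,10}:3  {7,9,10}:1  {8,9,10}:3
  |U|=4: {2,5,8,10}:4  {5,8,9,10}:6  {6,7,9,10}:1  {7,8,9,10}:4
  |U|=5: {2,5,8,9,10}:10  {4,6,7,9,10}:1  {5,7,8,9,10}:10  {6,7,8,9,10}:5
  |U|=6: {2,5,7,8,9,10}:20  {3,4,6,7,9,10}:1  {4,6,7,8,9,10}:6  {5,6,7,8,9,10}:15
  |U|=7: {1,3,4,6,7,9,10}:1  {2,5,6,7,8,9,10}:35  {3,4,6,7,8,9,10}:7  {4,5,6,7,8,9,10}:21
  |U|=8: {0,1,3,4,6,7,9,10}:1  {1,3,4,6,7,8,9,10}:8  {2,4,5,6,7,8,9,10}:56  {3,4,5,6,7,8,9,10}:28
  |U|=9: {0,1,3,4,6,7,8,9,10}:9  {1,3,4,5,6,7,8,9,10}:36  {2,3,4,5,6,7,8,9,10}:84
  start at 0(j): 120
  start at 2(l): 45
sum over floor = 165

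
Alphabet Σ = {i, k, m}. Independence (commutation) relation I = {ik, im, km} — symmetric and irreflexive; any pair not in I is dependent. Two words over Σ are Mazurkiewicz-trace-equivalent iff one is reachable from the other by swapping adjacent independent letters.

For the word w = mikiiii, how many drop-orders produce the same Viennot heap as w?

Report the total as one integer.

42

0(m) covers ∅
1(i) covers ∅
2(k) covers ∅
3(i) covers 1:i
4(i) covers 3:i
5(i) covers 4:i
6(i) covers 5:i
floor of heap: 0:m, 1:i, 2:k
completions by unplaced set U, small U first (add the entries for U minus each lowest piece of U):
  |U|=1: {0}:1  {2}:1  {6}:1
  |U|=2: {0,2}:2  {0,6}:2  {2,6}:2  {5,6}:1
  |U|=3: {0,2,6}:6  {0,5,6}:3  {2,5,6}:3  {4,5,6}:1
  |U|=4: {0,2,5,6}:12  {0,4,5,6}:4  {2,4,5,6}:4  {3,4,5,6}:1
  |U|=5: {0,2,4,5,6}:20  {0,3,4,5,6}:5  {1,3,4,5,6}:1  {2,3,4,5,6}:5
  start at 0(m): 6
  start at 1(i): 30
  start at 2(k): 6
sum over floor = 42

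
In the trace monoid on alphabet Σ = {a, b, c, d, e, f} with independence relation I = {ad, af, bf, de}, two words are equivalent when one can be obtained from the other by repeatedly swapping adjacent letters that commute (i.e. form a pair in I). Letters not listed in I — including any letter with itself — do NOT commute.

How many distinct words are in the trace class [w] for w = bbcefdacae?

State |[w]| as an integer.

3

0(b) covers ∅
1(b) covers 0:b
2(c) covers 1:b
3(e) covers 2:c
4(f) covers 3:e
5(d) covers 4:f
6(a) covers 3:e
7(c) covers 5:d, 6:a
8(a) covers 7:c
9(e) covers 8:a
floor of heap: 0:b
completions by unplaced set U, small U first (add the entries for U minus each lowest piece of U):
  |U|=1: {9}:1
  |U|=2: {8,9}:1
  |U|=3: {7,8,9}:1
  |U|=4: {5,7,8,9}:1  {6,7,8,9}:1
  |U|=5: {4,5,7,8,9}:1  {5,6,7,8,9}:2
  |U|=6: {4,5,6,7,8,9}:3
  |U|=7: {3,4,5,6,7,8,9}:3
  |U|=8: {2,3,4,5,6,7,8,9}:3
  start at 0(b): 3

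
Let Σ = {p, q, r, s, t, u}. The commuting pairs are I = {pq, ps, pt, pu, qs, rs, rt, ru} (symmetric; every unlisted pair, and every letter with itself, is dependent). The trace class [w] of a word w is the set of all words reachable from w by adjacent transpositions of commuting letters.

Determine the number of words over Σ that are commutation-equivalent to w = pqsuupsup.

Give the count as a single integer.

drop 0:p onto floor
drop 1:q onto floor
drop 2:s onto floor
drop 3:u onto {1:q, 2:s}
drop 4:u onto {3:u}
drop 5:p onto {0:p}
drop 6:s onto {4:u}
drop 7:u onto {6:s}
drop 8:p onto {5:p}
ground layer = {0:p, 1:q, 2:s}
drop-orders for the pieces not yet dropped (sum over which currently-grounded one goes next):
  1 to go: {7} 1  {8} 1
  2 to go: {5,8} 1  {6,7} 1  {7,8} 2
  3 to go: {0,5,8} 1  {4,6,7} 1  {5,7,8} 3  {6,7,8} 3
  4 to go: {0,5,7,8} 4  {3,4,6,7} 1  {4,6,7,8} 4  {5,6,7,8} 6
  5 to go: {0,5,6,7,8} 10  {1,3,4,6,7} 1  {2,3,4,6,7} 1  {3,4,6,7,8} 5  {4,5,6,7,8} 10
  6 to go: {0,4,5,6,7,8} 20  {1,2,3,4,6,7} 2  {1,3,4,6,7,8} 6  {2,3,4,6,7,8} 6  {3,4,5,6,7,8} 15
  7 to go: {0,3,4,5,6,7,8} 35  {1,2,3,4,6,7,8} 14  {1,3,4,5,6,7,8} 21  {2,3,4,5,6,7,8} 21
  if 0:p drops first: 56 orders
  if 1:q drops first: 56 orders
  if 2:s drops first: 56 orders
heap linearizations: 168

168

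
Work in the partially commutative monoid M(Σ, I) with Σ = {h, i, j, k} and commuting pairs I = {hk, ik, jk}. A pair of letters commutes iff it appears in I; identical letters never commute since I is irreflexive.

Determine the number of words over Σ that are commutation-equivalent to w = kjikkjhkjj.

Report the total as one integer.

#0=k has no predecessor
#1=j has no predecessor
#2=i depends on [1:j]
#3=k depends on [0:k]
#4=k depends on [3:k]
#5=j depends on [2:i]
#6=h depends on [5:j]
#7=k depends on [4:k]
#8=j depends on [6:h]
#9=j depends on [8:j]
sources: [0:k, 1:j]
N(rest) = Σ N(rest − s) over sources s of rest; N(one piece) = 1:
  size 1 → [7]=1  [9]=1
  size 2 → [4,7]=1  [7,9]=2  [8,9]=1
  size 3 → [3,4,7]=1  [4,7,9]=3  [6,8,9]=1  [7,8,9]=3
  size 4 → [0,3,4,7]=1  [3,4,7,9]=4  [4,7,8,9]=6  [5,6,8,9]=1  [6,7,8,9]=4
  size 5 → [0,3,4,7,9]=5  [2,5,6,8,9]=1  [3,4,7,8,9]=10  [4,6,7,8,9]=10  [5,6,7,8,9]=5
  size 6 → [0,3,4,7,8,9]=15  [1,2,5,6,8,9]=1  [2,5,6,7,8,9]=6  [3,4,6,7,8,9]=20  [4,5,6,7,8,9]=15
  size 7 → [0,3,4,6,7,8,9]=35  [1,2,5,6,7,8,9]=7  [2,4,5,6,7,8,9]=21  [3,4,5,6,7,8,9]=35
  size 8 → [0,3,4,5,6,7,8,9]=70  [1,2,4,5,6,7,8,9]=28  [2,3,4,5,6,7,8,9]=56
  first=0(k) contributes 84
  first=1(j) contributes 126
|[w]| = 210

210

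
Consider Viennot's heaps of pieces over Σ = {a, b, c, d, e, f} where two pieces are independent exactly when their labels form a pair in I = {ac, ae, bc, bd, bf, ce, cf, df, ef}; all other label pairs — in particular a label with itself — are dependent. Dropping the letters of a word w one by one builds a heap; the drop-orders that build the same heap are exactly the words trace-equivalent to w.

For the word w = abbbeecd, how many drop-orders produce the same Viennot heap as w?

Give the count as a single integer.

drop 0:a onto floor
drop 1:b onto {0:a}
drop 2:b onto {1:b}
drop 3:b onto {2:b}
drop 4:e onto {3:b}
drop 5:e onto {4:e}
drop 6:c onto floor
drop 7:d onto {5:e, 6:c}
ground layer = {0:a, 6:c}
drop-orders for the pieces not yet dropped (sum over which currently-grounded one goes next):
  1 to go: {7} 1
  2 to go: {5,7} 1  {6,7} 1
  3 to go: {4,5,7} 1  {5,6,7} 2
  4 to go: {3,4,5,7} 1  {4,5,6,7} 3
  5 to go: {2,3,4,5,7} 1  {3,4,5,6,7} 4
  6 to go: {1,2,3,4,5,7} 1  {2,3,4,5,6,7} 5
  if 0:a drops first: 6 orders
  if 6:c drops first: 1 orders
heap linearizations: 7

7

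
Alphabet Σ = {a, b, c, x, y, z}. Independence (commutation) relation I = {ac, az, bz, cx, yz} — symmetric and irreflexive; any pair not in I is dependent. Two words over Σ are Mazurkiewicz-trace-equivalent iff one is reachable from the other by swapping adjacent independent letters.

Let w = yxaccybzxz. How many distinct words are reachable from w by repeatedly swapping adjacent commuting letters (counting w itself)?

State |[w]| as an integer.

piece 0:y — minimal
piece 1:x rests on {0:y}
piece 2:a rests on {1:x}
piece 3:c rests on {0:y}
piece 4:c rests on {3:c}
piece 5:y rests on {2:a, 4:c}
piece 6:b rests on {5:y}
piece 7:z rests on {1:x, 4:c}
piece 8:x rests on {6:b, 7:z}
piece 9:z rests on {8:x}
minimal pieces: {0:y}
ways to finish when only these pieces remain (= sum over removing one remaining piece with nothing left below it):
  1 left: {9}→1
  2 left: {8,9}→1
  3 left: {6,8,9}→1  {7,8,9}→1
  4 left: {5,6,8,9}→1  {6,7,8,9}→2
  5 left: {2,5,6,8,9}→1  {5,6,7,8,9}→3
  6 left: {2,5,6,7,8,9}→4  {4,5,6,7,8,9}→3
  7 left: {1,2,5,6,7,8,9}→4  {2,4,5,6,7,8,9}→7  {3,4,5,6,7,8,9}→3
  8 left: {1,2,4,5,6,7,8,9}→11  {2,3,4,5,6,7,8,9}→10
  placing 0:y first → 21 extensions

21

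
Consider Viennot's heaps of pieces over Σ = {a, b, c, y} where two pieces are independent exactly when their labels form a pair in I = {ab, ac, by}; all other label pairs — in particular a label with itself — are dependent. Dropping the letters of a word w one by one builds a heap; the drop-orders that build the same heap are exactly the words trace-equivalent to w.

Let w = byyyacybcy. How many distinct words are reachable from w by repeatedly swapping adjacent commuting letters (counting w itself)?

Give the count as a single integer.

drop 0:b onto floor
drop 1:y onto floor
drop 2:y onto {1:y}
drop 3:y onto {2:y}
drop 4:a onto {3:y}
drop 5:c onto {0:b, 3:y}
drop 6:y onto {4:a, 5:c}
drop 7:b onto {5:c}
drop 8:c onto {6:y, 7:b}
drop 9:y onto {8:c}
ground layer = {0:b, 1:y}
drop-orders for the pieces not yet dropped (sum over which currently-grounded one goes next):
  1 to go: {9} 1
  2 to go: {8,9} 1
  3 to go: {6,8,9} 1  {7,8,9} 1
  4 to go: {4,6,8,9} 1  {6,7,8,9} 2
  5 to go: {4,6,7,8,9} 3  {5,6,7,8,9} 2
  6 to go: {0,5,6,7,8,9} 2  {4,5,6,7,8,9} 5
  7 to go: {0,4,5,6,7,8,9} 7  {3,4,5,6,7,8,9} 5
  8 to go: {0,3,4,5,6,7,8,9} 12  {2,3,4,5,6,7,8,9} 5
  if 0:b drops first: 5 orders
  if 1:y drops first: 17 orders
heap linearizations: 22

22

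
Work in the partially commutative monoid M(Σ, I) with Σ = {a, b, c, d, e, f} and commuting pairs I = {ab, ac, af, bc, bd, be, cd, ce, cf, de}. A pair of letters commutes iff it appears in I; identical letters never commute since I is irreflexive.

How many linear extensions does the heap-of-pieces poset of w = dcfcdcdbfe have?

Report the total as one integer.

360

piece 0:d — minimal
piece 1:c — minimal
piece 2:f rests on {0:d}
piece 3:c rests on {1:c}
piece 4:d rests on {2:f}
piece 5:c rests on {3:c}
piece 6:d rests on {4:d}
piece 7:b rests on {2:f}
piece 8:f rests on {6:d, 7:b}
piece 9:e rests on {8:f}
minimal pieces: {0:d, 1:c}
ways to finish when only these pieces remain (= sum over removing one remaining piece with nothing left below it):
  1 left: {5}→1  {9}→1
  2 left: {3,5}→1  {5,9}→2  {8,9}→1
  3 left: {1,3,5}→1  {3,5,9}→3  {5,8,9}→3  {6,8,9}→1  {7,8,9}→1
  4 left: {1,3,5,9}→4  {3,5,8,9}→6  {4,6,8,9}→1  {5,6,8,9}→4  {5,7,8,9}→4  {6,7,8,9}→2
  5 left: {1,3,5,8,9}→10  {3,5,6,8,9}→10  {3,5,7,8,9}→10  {4,5,6,8,9}→5  {4,6,7,8,9}→3  {5,6,7,8,9}→10
  6 left: {1,3,5,6,8,9}→20  {1,3,5,7,8,9}→20  {2,4,6,7,8,9}→3  {3,4,5,6,8,9}→15  {3,5,6,7,8,9}→30  {4,5,6,7,8,9}→18
  7 left: {0,2,4,6,7,8,9}→3  {1,3,4,5,6,8,9}→35  {1,3,5,6,7,8,9}→70  {2,4,5,6,7,8,9}→21  {3,4,5,6,7,8,9}→63
  8 left: {0,2,4,5,6,7,8,9}→24  {1,3,4,5,6,7,8,9}→168  {2,3,4,5,6,7,8,9}→84
  placing 0:d first → 252 extensions
  placing 1:c first → 108 extensions
total linear extensions = 360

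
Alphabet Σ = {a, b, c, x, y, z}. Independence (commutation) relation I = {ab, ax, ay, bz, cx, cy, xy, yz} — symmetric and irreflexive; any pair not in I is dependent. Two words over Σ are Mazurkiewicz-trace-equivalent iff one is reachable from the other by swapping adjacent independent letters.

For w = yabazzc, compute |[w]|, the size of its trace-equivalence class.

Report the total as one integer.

15

piece 0:y — minimal
piece 1:a — minimal
piece 2:b rests on {0:y}
piece 3:a rests on {1:a}
piece 4:z rests on {3:a}
piece 5:z rests on {4:z}
piece 6:c rests on {2:b, 5:z}
minimal pieces: {0:y, 1:a}
ways to finish when only these pieces remain (= sum over removing one remaining piece with nothing left below it):
  1 left: {6}→1
  2 left: {2,6}→1  {5,6}→1
  3 left: {0,2,6}→1  {2,5,6}→2  {4,5,6}→1
  4 left: {0,2,5,6}→3  {2,4,5,6}→3  {3,4,5,6}→1
  5 left: {0,2,4,5,6}→6  {1,3,4,5,6}→1  {2,3,4,5,6}→4
  placing 0:y first → 5 extensions
  placing 1:a first → 10 extensions
total linear extensions = 15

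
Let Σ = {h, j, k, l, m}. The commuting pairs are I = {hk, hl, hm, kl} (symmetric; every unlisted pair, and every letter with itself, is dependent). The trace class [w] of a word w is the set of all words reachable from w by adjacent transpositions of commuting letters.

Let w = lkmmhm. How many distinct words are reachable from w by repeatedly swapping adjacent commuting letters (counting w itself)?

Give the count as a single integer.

12

piece 0:l — minimal
piece 1:k — minimal
piece 2:m rests on {0:l, 1:k}
piece 3:m rests on {2:m}
piece 4:h — minimal
piece 5:m rests on {3:m}
minimal pieces: {0:l, 1:k, 4:h}
ways to finish when only these pieces remain (= sum over removing one remaining piece with nothing left below it):
  1 left: {4}→1  {5}→1
  2 left: {3,5}→1  {4,5}→2
  3 left: {2,3,5}→1  {3,4,5}→3
  4 left: {0,2,3,5}→1  {1,2,3,5}→1  {2,3,4,5}→4
  placing 0:l first → 5 extensions
  placing 1:k first → 5 extensions
  placing 4:h first → 2 extensions
total linear extensions = 12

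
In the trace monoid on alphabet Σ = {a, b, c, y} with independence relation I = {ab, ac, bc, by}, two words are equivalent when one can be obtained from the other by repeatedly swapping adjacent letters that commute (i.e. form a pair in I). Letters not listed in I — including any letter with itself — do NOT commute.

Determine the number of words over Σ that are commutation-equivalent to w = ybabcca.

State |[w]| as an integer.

126

drop 0:y onto floor
drop 1:b onto floor
drop 2:a onto {0:y}
drop 3:b onto {1:b}
drop 4:c onto {0:y}
drop 5:c onto {4:c}
drop 6:a onto {2:a}
ground layer = {0:y, 1:b}
drop-orders for the pieces not yet dropped (sum over which currently-grounded one goes next):
  1 to go: {3} 1  {5} 1  {6} 1
  2 to go: {1,3} 1  {2,6} 1  {3,5} 2  {3,6} 2  {4,5} 1  {5,6} 2
  3 to go: {1,3,5} 3  {1,3,6} 3  {2,3,6} 3  {2,5,6} 3  {3,4,5} 3  {3,5,6} 6  {4,5,6} 3
  4 to go: {1,2,3,6} 6  {1,3,4,5} 6  {1,3,5,6} 12  {2,3,5,6} 12  {2,4,5,6} 6  {3,4,5,6} 12
  5 to go: {0,2,4,5,6} 6  {1,2,3,5,6} 30  {1,3,4,5,6} 30  {2,3,4,5,6} 30
  if 0:y drops first: 90 orders
  if 1:b drops first: 36 orders
heap linearizations: 126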